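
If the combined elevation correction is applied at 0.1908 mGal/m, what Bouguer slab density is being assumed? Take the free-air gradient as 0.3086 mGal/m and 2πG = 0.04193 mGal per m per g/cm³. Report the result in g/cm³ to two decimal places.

0.1908 = 0.3086 − 0.04193 × ρ
ρ = (0.3086 − 0.1908) / 0.04193 = 2.81 g/cm³

2.81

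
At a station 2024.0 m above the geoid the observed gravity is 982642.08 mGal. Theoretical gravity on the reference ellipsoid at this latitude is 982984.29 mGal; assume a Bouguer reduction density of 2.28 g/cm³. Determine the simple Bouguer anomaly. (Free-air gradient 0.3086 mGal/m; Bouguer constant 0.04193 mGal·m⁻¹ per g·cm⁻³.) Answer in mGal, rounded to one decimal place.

88.9

Free-air correction = 0.3086 × 2024.0 = 624.61 mGal
Free-air anomaly = 982642.08 − 982984.29 + (624.61) = 282.40 mGal
Bouguer slab correction = 0.04193 × 2.28 × 2024.0 = 193.50 mGal
Simple Bouguer anomaly = 282.40 − (193.50) = 88.90 mGal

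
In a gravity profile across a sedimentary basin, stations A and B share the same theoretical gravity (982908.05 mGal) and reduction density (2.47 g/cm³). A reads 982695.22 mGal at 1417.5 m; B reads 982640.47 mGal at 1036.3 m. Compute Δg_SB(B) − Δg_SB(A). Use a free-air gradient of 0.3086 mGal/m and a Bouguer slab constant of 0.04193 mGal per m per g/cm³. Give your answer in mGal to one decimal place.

Δg_SB(A) = 982695.22 − 982908.05 + 0.3086×1417.5 − 0.04193×2.47×1417.5 = 77.80 mGal
Δg_SB(B) = 982640.47 − 982908.05 + 0.3086×1036.3 − 0.04193×2.47×1036.3 = -55.10 mGal
Difference = -55.10 − (77.80) = -132.90 mGal

-132.9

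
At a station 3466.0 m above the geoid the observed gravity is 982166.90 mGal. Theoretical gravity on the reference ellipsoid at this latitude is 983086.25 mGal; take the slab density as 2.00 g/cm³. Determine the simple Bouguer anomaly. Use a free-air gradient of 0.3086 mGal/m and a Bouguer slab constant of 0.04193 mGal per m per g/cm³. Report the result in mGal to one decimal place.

-140.4

Free-air correction = 0.3086 × 3466.0 = 1069.61 mGal
Free-air anomaly = 982166.90 − 983086.25 + (1069.61) = 150.26 mGal
Bouguer slab correction = 0.04193 × 2.00 × 3466.0 = 290.66 mGal
Simple Bouguer anomaly = 150.26 − (290.66) = -140.40 mGal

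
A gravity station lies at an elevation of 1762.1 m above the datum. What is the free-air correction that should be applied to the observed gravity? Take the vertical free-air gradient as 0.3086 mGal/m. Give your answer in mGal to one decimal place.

Free-air correction = 0.3086 × 1762.1 = 543.8 mGal

543.8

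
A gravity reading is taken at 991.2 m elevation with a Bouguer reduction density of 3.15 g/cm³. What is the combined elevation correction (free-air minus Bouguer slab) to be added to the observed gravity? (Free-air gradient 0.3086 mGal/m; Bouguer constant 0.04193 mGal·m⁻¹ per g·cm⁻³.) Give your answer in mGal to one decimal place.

175.0

Combined gradient = 0.3086 − 0.04193 × 3.15 = 0.1765205 mGal/m
Combined elevation correction = 0.1765205 × 991.2 = 175.0 mGal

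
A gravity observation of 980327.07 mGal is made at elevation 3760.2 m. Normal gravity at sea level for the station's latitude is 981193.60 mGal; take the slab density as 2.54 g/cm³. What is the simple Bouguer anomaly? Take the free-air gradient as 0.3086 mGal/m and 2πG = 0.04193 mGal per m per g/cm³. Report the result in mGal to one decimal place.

Free-air correction = 0.3086 × 3760.2 = 1160.40 mGal
Free-air anomaly = 980327.07 − 981193.60 + (1160.40) = 293.87 mGal
Bouguer slab correction = 0.04193 × 2.54 × 3760.2 = 400.47 mGal
Simple Bouguer anomaly = 293.87 − (400.47) = -106.60 mGal

-106.6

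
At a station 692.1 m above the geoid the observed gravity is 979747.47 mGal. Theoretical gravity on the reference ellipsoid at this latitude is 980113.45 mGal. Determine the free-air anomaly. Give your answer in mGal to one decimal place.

-152.4

Free-air correction = 0.3086 × 692.1 = 213.58 mGal
Free-air anomaly = 979747.47 − 980113.45 + (213.58) = -152.40 mGal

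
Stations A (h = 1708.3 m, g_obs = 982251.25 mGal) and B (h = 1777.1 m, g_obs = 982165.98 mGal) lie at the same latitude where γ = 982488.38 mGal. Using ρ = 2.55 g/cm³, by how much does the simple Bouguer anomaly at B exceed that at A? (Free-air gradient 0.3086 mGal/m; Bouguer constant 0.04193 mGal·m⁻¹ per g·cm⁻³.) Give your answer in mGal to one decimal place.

Δg_SB(A) = 982251.25 − 982488.38 + 0.3086×1708.3 − 0.04193×2.55×1708.3 = 107.40 mGal
Δg_SB(B) = 982165.98 − 982488.38 + 0.3086×1777.1 − 0.04193×2.55×1777.1 = 36.00 mGal
Difference = 36.00 − (107.40) = -71.40 mGal

-71.4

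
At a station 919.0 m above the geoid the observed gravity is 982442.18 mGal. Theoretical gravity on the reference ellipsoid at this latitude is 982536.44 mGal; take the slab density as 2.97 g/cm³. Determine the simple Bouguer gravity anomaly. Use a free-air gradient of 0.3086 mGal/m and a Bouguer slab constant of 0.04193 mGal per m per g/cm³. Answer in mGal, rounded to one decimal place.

Free-air correction = 0.3086 × 919.0 = 283.60 mGal
Free-air anomaly = 982442.18 − 982536.44 + (283.60) = 189.34 mGal
Bouguer slab correction = 0.04193 × 2.97 × 919.0 = 114.44 mGal
Simple Bouguer anomaly = 189.34 − (114.44) = 74.90 mGal

74.9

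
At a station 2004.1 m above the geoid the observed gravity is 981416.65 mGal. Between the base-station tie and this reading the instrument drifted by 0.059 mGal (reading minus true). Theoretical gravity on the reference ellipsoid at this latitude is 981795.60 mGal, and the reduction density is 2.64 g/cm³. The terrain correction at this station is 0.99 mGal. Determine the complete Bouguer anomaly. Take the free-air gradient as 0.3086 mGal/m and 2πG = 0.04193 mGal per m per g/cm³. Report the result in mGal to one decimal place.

Drift-corrected reading = 981416.65 − (0.059) = 981416.591 mGal
Free-air correction = 0.3086 × 2004.1 = 618.47 mGal
Free-air anomaly = 981416.591 − 981795.60 + (618.47) = 239.461 mGal
Bouguer slab correction = 0.04193 × 2.64 × 2004.1 = 221.84 mGal
Simple Bouguer anomaly = 239.461 − (221.84) = 17.621 mGal
Complete Bouguer anomaly = 17.621 + 0.99 = 18.611 mGal

18.6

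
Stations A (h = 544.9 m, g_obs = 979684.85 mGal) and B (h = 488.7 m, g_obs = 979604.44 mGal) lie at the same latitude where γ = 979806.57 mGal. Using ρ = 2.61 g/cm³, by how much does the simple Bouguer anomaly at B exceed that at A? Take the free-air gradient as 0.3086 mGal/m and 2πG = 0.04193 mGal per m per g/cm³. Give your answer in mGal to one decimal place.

-91.6

Δg_SB(A) = 979684.85 − 979806.57 + 0.3086×544.9 − 0.04193×2.61×544.9 = -13.20 mGal
Δg_SB(B) = 979604.44 − 979806.57 + 0.3086×488.7 − 0.04193×2.61×488.7 = -104.80 mGal
Difference = -104.80 − (-13.20) = -91.60 mGal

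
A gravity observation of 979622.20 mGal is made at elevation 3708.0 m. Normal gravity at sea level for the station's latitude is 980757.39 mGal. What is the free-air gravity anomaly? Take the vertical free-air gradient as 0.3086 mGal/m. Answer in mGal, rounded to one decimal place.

Free-air correction = 0.3086 × 3708.0 = 1144.29 mGal
Free-air anomaly = 979622.20 − 980757.39 + (1144.29) = 9.10 mGal

9.1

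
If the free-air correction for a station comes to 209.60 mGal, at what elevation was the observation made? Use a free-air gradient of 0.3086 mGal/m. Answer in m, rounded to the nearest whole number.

h = 209.60 / 0.3086 = 679.20 m

679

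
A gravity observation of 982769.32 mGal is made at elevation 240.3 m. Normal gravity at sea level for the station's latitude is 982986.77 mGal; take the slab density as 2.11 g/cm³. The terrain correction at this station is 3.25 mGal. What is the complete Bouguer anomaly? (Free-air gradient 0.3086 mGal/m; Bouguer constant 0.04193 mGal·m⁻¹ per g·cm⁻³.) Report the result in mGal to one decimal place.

-161.3

Free-air correction = 0.3086 × 240.3 = 74.16 mGal
Free-air anomaly = 982769.32 − 982986.77 + (74.16) = -143.29 mGal
Bouguer slab correction = 0.04193 × 2.11 × 240.3 = 21.26 mGal
Simple Bouguer anomaly = -143.29 − (21.26) = -164.55 mGal
Complete Bouguer anomaly = -164.55 + 3.25 = -161.30 mGal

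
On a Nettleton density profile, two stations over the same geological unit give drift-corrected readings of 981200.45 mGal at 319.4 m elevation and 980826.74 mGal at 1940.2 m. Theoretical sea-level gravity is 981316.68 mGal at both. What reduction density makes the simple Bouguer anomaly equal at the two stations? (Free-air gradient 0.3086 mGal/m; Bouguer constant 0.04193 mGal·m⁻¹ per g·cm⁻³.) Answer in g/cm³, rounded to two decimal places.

1.86

Δg_obs = 980826.74 − 981200.45 = -373.71 mGal over Δh = 1940.2 − 319.4 = 1620.8 m
Equal Bouguer anomalies ⇒ Δg_obs + (0.3086 − 0.04193ρ)·Δh = 0
0.3086 − 0.04193ρ = −Δg_obs/Δh = 0.23057
ρ = (0.3086 − 0.23057) / 0.04193 = 1.86 g/cm³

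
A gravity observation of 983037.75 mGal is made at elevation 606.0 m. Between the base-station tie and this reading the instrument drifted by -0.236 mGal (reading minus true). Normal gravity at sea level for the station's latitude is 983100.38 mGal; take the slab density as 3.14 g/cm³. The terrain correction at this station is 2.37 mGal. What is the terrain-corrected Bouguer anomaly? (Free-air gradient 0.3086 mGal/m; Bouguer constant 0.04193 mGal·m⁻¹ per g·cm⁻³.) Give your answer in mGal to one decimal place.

47.2

Drift-corrected reading = 983037.75 − (-0.236) = 983037.986 mGal
Free-air correction = 0.3086 × 606.0 = 187.01 mGal
Free-air anomaly = 983037.986 − 983100.38 + (187.01) = 124.616 mGal
Bouguer slab correction = 0.04193 × 3.14 × 606.0 = 79.79 mGal
Simple Bouguer anomaly = 124.616 − (79.79) = 44.826 mGal
Complete Bouguer anomaly = 44.826 + 2.37 = 47.196 mGal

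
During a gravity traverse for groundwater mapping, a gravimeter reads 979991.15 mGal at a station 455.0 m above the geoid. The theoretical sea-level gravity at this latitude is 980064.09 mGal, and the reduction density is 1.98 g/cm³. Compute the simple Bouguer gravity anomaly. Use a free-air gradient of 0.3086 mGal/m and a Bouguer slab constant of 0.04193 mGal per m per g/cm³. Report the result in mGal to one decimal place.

Free-air correction = 0.3086 × 455.0 = 140.41 mGal
Free-air anomaly = 979991.15 − 980064.09 + (140.41) = 67.47 mGal
Bouguer slab correction = 0.04193 × 1.98 × 455.0 = 37.77 mGal
Simple Bouguer anomaly = 67.47 − (37.77) = 29.70 mGal

29.7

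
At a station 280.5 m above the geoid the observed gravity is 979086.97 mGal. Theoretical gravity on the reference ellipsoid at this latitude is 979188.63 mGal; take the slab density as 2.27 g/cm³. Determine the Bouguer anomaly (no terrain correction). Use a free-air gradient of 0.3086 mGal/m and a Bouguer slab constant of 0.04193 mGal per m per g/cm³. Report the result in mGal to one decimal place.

-41.8

Free-air correction = 0.3086 × 280.5 = 86.56 mGal
Free-air anomaly = 979086.97 − 979188.63 + (86.56) = -15.10 mGal
Bouguer slab correction = 0.04193 × 2.27 × 280.5 = 26.70 mGal
Simple Bouguer anomaly = -15.10 − (26.70) = -41.80 mGal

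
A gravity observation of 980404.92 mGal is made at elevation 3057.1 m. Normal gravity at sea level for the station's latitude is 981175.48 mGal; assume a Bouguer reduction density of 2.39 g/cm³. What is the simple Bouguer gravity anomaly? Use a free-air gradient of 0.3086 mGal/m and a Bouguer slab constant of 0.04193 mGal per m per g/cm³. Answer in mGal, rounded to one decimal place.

-133.5

Free-air correction = 0.3086 × 3057.1 = 943.42 mGal
Free-air anomaly = 980404.92 − 981175.48 + (943.42) = 172.86 mGal
Bouguer slab correction = 0.04193 × 2.39 × 3057.1 = 306.36 mGal
Simple Bouguer anomaly = 172.86 − (306.36) = -133.50 mGal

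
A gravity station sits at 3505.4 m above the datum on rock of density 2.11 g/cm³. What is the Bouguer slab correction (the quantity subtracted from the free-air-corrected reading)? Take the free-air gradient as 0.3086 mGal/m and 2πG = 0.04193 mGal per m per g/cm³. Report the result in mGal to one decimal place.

310.1

Bouguer slab correction = 0.04193 × 2.11 × 3505.4 = 310.1 mGal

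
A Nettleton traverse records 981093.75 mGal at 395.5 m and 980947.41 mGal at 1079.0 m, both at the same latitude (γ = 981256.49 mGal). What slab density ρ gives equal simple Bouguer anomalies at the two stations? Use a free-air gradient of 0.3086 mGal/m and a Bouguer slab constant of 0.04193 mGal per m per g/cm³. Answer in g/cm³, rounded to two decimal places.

2.25

Δg_obs = 980947.41 − 981093.75 = -146.34 mGal over Δh = 1079.0 − 395.5 = 683.5 m
Equal Bouguer anomalies ⇒ Δg_obs + (0.3086 − 0.04193ρ)·Δh = 0
0.3086 − 0.04193ρ = −Δg_obs/Δh = 0.21410
ρ = (0.3086 − 0.21410) / 0.04193 = 2.25 g/cm³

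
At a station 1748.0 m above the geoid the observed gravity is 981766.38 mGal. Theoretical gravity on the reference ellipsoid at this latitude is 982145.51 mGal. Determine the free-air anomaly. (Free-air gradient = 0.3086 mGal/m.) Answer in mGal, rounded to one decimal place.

160.3

Free-air correction = 0.3086 × 1748.0 = 539.43 mGal
Free-air anomaly = 981766.38 − 982145.51 + (539.43) = 160.30 mGal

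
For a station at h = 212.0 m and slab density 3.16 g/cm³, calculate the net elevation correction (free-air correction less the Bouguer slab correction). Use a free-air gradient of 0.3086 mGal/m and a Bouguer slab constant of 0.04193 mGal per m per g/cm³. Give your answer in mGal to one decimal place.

Combined gradient = 0.3086 − 0.04193 × 3.16 = 0.1761012 mGal/m
Combined elevation correction = 0.1761012 × 212.0 = 37.3 mGal

37.3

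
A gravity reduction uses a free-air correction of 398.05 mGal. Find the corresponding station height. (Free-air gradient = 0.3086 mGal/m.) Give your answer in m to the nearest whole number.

h = 398.05 / 0.3086 = 1289.86 m

1290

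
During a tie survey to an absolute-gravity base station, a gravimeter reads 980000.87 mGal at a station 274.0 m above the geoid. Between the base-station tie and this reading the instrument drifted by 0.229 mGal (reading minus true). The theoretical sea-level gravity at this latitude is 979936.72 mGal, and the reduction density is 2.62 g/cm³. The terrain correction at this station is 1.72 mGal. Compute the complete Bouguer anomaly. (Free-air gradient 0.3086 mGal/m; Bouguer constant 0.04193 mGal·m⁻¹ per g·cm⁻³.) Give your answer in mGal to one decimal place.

Drift-corrected reading = 980000.87 − (0.229) = 980000.641 mGal
Free-air correction = 0.3086 × 274.0 = 84.56 mGal
Free-air anomaly = 980000.641 − 979936.72 + (84.56) = 148.481 mGal
Bouguer slab correction = 0.04193 × 2.62 × 274.0 = 30.10 mGal
Simple Bouguer anomaly = 148.481 − (30.10) = 118.381 mGal
Complete Bouguer anomaly = 118.381 + 1.72 = 120.101 mGal

120.1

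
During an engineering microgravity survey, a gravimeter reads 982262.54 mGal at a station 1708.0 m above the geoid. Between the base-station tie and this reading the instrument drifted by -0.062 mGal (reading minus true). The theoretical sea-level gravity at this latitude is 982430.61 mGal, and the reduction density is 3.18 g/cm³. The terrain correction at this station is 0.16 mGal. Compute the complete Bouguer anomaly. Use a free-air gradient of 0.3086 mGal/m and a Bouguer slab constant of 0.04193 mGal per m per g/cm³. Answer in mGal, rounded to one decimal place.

131.5

Drift-corrected reading = 982262.54 − (-0.062) = 982262.602 mGal
Free-air correction = 0.3086 × 1708.0 = 527.09 mGal
Free-air anomaly = 982262.602 − 982430.61 + (527.09) = 359.082 mGal
Bouguer slab correction = 0.04193 × 3.18 × 1708.0 = 227.74 mGal
Simple Bouguer anomaly = 359.082 − (227.74) = 131.342 mGal
Complete Bouguer anomaly = 131.342 + 0.16 = 131.502 mGal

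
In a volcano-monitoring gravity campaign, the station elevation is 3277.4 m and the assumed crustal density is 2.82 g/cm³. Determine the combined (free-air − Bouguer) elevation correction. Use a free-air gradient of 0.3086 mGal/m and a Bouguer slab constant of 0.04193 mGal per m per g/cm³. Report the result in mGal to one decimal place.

Combined gradient = 0.3086 − 0.04193 × 2.82 = 0.1903574 mGal/m
Combined elevation correction = 0.1903574 × 3277.4 = 623.9 mGal

623.9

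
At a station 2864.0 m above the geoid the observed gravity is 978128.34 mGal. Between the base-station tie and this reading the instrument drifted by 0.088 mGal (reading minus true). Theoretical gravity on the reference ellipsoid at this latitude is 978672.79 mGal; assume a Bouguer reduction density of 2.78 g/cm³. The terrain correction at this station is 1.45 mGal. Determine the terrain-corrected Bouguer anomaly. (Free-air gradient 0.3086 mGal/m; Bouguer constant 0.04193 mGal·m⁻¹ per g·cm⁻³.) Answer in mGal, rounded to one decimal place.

6.9

Drift-corrected reading = 978128.34 − (0.088) = 978128.252 mGal
Free-air correction = 0.3086 × 2864.0 = 883.83 mGal
Free-air anomaly = 978128.252 − 978672.79 + (883.83) = 339.292 mGal
Bouguer slab correction = 0.04193 × 2.78 × 2864.0 = 333.84 mGal
Simple Bouguer anomaly = 339.292 − (333.84) = 5.452 mGal
Complete Bouguer anomaly = 5.452 + 1.45 = 6.902 mGal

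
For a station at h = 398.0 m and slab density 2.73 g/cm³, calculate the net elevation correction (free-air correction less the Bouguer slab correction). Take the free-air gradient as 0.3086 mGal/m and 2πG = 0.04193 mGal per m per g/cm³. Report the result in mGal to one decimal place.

77.3

Combined gradient = 0.3086 − 0.04193 × 2.73 = 0.1941311 mGal/m
Combined elevation correction = 0.1941311 × 398.0 = 77.3 mGal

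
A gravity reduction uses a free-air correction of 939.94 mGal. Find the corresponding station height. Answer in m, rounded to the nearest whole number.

3046

h = 939.94 / 0.3086 = 3045.82 m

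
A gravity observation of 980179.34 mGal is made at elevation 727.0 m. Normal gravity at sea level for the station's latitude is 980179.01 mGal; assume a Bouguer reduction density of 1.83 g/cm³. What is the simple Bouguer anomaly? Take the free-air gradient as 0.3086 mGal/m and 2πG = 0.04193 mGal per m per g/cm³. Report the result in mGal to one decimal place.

Free-air correction = 0.3086 × 727.0 = 224.35 mGal
Free-air anomaly = 980179.34 − 980179.01 + (224.35) = 224.68 mGal
Bouguer slab correction = 0.04193 × 1.83 × 727.0 = 55.78 mGal
Simple Bouguer anomaly = 224.68 − (55.78) = 168.90 mGal

168.9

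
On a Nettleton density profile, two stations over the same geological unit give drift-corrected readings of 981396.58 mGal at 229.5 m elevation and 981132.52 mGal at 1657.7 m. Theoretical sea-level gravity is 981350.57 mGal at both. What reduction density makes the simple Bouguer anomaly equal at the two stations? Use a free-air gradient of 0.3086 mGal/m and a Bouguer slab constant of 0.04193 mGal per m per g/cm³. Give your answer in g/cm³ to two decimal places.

2.95

Δg_obs = 981132.52 − 981396.58 = -264.06 mGal over Δh = 1657.7 − 229.5 = 1428.2 m
Equal Bouguer anomalies ⇒ Δg_obs + (0.3086 − 0.04193ρ)·Δh = 0
0.3086 − 0.04193ρ = −Δg_obs/Δh = 0.18489
ρ = (0.3086 − 0.18489) / 0.04193 = 2.95 g/cm³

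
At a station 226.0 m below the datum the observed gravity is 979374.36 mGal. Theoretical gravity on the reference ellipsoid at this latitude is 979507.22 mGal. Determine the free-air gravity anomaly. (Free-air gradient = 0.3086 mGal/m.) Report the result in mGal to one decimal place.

Free-air correction = 0.3086 × -226.0 = -69.74 mGal
Free-air anomaly = 979374.36 − 979507.22 + (-69.74) = -202.60 mGal

-202.6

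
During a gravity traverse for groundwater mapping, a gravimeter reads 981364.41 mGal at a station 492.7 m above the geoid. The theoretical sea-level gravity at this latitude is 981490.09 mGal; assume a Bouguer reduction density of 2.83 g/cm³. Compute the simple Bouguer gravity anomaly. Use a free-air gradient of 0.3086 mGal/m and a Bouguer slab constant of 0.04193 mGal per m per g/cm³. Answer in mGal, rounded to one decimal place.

Free-air correction = 0.3086 × 492.7 = 152.05 mGal
Free-air anomaly = 981364.41 − 981490.09 + (152.05) = 26.37 mGal
Bouguer slab correction = 0.04193 × 2.83 × 492.7 = 58.46 mGal
Simple Bouguer anomaly = 26.37 − (58.46) = -32.09 mGal

-32.1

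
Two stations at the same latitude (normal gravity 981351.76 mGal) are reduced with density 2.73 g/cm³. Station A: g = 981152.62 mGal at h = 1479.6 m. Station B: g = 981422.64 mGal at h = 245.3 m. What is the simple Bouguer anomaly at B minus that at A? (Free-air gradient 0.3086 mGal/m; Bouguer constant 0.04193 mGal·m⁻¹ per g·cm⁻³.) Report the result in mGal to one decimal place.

Δg_SB(A) = 981152.62 − 981351.76 + 0.3086×1479.6 − 0.04193×2.73×1479.6 = 88.10 mGal
Δg_SB(B) = 981422.64 − 981351.76 + 0.3086×245.3 − 0.04193×2.73×245.3 = 118.50 mGal
Difference = 118.50 − (88.10) = 30.40 mGal

30.4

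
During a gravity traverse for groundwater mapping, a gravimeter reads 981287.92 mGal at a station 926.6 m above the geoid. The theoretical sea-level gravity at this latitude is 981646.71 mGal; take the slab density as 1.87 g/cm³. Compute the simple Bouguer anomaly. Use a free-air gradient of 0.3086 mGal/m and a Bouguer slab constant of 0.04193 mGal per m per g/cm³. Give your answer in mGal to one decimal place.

Free-air correction = 0.3086 × 926.6 = 285.95 mGal
Free-air anomaly = 981287.92 − 981646.71 + (285.95) = -72.84 mGal
Bouguer slab correction = 0.04193 × 1.87 × 926.6 = 72.65 mGal
Simple Bouguer anomaly = -72.84 − (72.65) = -145.49 mGal

-145.5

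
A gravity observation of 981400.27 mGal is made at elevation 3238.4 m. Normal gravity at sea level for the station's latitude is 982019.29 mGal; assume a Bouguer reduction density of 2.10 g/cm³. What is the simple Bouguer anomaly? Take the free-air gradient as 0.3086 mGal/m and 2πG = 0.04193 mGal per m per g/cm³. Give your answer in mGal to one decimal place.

95.2

Free-air correction = 0.3086 × 3238.4 = 999.37 mGal
Free-air anomaly = 981400.27 − 982019.29 + (999.37) = 380.35 mGal
Bouguer slab correction = 0.04193 × 2.10 × 3238.4 = 285.15 mGal
Simple Bouguer anomaly = 380.35 − (285.15) = 95.20 mGal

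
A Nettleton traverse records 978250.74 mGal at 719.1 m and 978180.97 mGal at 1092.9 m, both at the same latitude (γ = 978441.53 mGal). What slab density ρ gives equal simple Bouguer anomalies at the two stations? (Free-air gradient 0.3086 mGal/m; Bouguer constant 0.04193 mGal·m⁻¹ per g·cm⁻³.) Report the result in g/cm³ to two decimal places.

Δg_obs = 978180.97 − 978250.74 = -69.77 mGal over Δh = 1092.9 − 719.1 = 373.8 m
Equal Bouguer anomalies ⇒ Δg_obs + (0.3086 − 0.04193ρ)·Δh = 0
0.3086 − 0.04193ρ = −Δg_obs/Δh = 0.18665
ρ = (0.3086 − 0.18665) / 0.04193 = 2.91 g/cm³

2.91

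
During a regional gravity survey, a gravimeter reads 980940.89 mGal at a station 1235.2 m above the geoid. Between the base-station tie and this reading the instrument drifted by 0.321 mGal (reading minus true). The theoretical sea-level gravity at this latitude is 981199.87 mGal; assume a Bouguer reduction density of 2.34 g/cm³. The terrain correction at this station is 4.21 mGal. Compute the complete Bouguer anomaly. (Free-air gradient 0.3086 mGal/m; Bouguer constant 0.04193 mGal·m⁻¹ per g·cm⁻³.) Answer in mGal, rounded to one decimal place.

Drift-corrected reading = 980940.89 − (0.321) = 980940.569 mGal
Free-air correction = 0.3086 × 1235.2 = 381.18 mGal
Free-air anomaly = 980940.569 − 981199.87 + (381.18) = 121.879 mGal
Bouguer slab correction = 0.04193 × 2.34 × 1235.2 = 121.19 mGal
Simple Bouguer anomaly = 121.879 − (121.19) = 0.689 mGal
Complete Bouguer anomaly = 0.689 + 4.21 = 4.899 mGal

4.9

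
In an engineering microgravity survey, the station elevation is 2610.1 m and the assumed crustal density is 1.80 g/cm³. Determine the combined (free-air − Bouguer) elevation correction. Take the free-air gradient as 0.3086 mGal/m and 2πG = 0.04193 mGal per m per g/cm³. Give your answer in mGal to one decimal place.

608.5

Combined gradient = 0.3086 − 0.04193 × 1.80 = 0.2331260 mGal/m
Combined elevation correction = 0.2331260 × 2610.1 = 608.5 mGal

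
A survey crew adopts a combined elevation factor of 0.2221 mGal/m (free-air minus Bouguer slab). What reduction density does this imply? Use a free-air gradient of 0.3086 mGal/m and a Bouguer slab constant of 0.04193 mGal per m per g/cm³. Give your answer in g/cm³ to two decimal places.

0.2221 = 0.3086 − 0.04193 × ρ
ρ = (0.3086 − 0.2221) / 0.04193 = 2.06 g/cm³

2.06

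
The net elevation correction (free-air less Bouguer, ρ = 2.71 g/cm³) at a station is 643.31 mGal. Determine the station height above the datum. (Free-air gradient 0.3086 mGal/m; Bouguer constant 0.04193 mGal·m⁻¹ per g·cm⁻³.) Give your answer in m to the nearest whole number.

Combined gradient = 0.3086 − 0.04193 × 2.71 = 0.1949697 mGal/m
h = 643.31 / 0.1949697 = 3299.54 m

3300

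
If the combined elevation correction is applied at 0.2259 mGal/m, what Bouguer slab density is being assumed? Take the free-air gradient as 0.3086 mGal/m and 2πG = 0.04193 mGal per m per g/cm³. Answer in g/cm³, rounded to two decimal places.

0.2259 = 0.3086 − 0.04193 × ρ
ρ = (0.3086 − 0.2259) / 0.04193 = 1.97 g/cm³

1.97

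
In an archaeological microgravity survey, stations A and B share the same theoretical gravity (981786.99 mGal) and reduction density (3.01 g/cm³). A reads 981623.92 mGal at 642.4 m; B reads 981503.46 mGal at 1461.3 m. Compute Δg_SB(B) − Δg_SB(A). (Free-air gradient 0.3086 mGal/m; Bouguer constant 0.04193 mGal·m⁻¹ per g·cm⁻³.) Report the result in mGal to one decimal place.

28.9

Δg_SB(A) = 981623.92 − 981786.99 + 0.3086×642.4 − 0.04193×3.01×642.4 = -45.90 mGal
Δg_SB(B) = 981503.46 − 981786.99 + 0.3086×1461.3 − 0.04193×3.01×1461.3 = -17.00 mGal
Difference = -17.00 − (-45.90) = 28.90 mGal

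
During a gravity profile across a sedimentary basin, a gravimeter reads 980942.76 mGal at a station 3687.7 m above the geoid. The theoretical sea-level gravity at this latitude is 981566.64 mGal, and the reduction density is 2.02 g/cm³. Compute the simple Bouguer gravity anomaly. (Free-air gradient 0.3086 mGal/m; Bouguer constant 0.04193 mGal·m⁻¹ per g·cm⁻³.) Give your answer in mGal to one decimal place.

201.8

Free-air correction = 0.3086 × 3687.7 = 1138.02 mGal
Free-air anomaly = 980942.76 − 981566.64 + (1138.02) = 514.14 mGal
Bouguer slab correction = 0.04193 × 2.02 × 3687.7 = 312.34 mGal
Simple Bouguer anomaly = 514.14 − (312.34) = 201.80 mGal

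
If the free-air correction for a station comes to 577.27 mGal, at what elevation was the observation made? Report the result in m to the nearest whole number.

h = 577.27 / 0.3086 = 1870.61 m

1871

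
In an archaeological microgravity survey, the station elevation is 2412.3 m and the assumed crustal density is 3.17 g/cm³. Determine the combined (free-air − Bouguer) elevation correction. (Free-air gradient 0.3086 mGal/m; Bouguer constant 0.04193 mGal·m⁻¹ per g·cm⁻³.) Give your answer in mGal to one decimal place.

423.8

Combined gradient = 0.3086 − 0.04193 × 3.17 = 0.1756819 mGal/m
Combined elevation correction = 0.1756819 × 2412.3 = 423.8 mGal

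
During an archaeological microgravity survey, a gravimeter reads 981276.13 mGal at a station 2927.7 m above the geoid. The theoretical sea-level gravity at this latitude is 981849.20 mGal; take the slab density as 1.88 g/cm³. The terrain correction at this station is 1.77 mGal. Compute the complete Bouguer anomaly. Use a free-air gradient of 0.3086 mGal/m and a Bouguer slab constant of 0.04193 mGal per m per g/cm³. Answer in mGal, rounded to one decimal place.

101.4

Free-air correction = 0.3086 × 2927.7 = 903.49 mGal
Free-air anomaly = 981276.13 − 981849.20 + (903.49) = 330.42 mGal
Bouguer slab correction = 0.04193 × 1.88 × 2927.7 = 230.79 mGal
Simple Bouguer anomaly = 330.42 − (230.79) = 99.63 mGal
Complete Bouguer anomaly = 99.63 + 1.77 = 101.40 mGal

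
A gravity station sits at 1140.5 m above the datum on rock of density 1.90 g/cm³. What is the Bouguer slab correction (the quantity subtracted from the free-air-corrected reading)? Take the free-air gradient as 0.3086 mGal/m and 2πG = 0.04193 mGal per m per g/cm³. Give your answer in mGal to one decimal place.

90.9

Bouguer slab correction = 0.04193 × 1.90 × 1140.5 = 90.9 mGal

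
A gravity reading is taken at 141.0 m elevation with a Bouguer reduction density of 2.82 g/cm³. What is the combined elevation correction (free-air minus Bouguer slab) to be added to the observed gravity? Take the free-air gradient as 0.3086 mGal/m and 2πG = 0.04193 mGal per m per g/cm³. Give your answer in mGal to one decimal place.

26.8

Combined gradient = 0.3086 − 0.04193 × 2.82 = 0.1903574 mGal/m
Combined elevation correction = 0.1903574 × 141.0 = 26.8 mGal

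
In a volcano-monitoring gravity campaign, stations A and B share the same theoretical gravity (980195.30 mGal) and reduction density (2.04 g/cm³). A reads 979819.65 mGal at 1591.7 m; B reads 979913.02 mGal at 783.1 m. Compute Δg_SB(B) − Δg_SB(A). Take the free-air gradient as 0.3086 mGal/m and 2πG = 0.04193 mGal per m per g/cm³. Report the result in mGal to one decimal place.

Δg_SB(A) = 979819.65 − 980195.30 + 0.3086×1591.7 − 0.04193×2.04×1591.7 = -20.60 mGal
Δg_SB(B) = 979913.02 − 980195.30 + 0.3086×783.1 − 0.04193×2.04×783.1 = -107.60 mGal
Difference = -107.60 − (-20.60) = -87.00 mGal

-87.0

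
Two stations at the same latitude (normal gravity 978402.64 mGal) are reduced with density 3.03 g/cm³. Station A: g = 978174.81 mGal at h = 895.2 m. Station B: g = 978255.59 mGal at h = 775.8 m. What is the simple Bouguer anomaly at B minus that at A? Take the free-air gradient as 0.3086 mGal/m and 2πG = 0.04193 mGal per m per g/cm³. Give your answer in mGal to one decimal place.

59.1

Δg_SB(A) = 978174.81 − 978402.64 + 0.3086×895.2 − 0.04193×3.03×895.2 = -65.30 mGal
Δg_SB(B) = 978255.59 − 978402.64 + 0.3086×775.8 − 0.04193×3.03×775.8 = -6.20 mGal
Difference = -6.20 − (-65.30) = 59.10 mGal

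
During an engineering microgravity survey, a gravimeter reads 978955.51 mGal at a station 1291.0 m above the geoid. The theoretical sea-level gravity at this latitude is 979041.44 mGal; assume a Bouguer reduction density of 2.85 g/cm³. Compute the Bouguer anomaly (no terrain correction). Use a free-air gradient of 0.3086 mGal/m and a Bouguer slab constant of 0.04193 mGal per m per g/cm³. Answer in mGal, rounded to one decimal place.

Free-air correction = 0.3086 × 1291.0 = 398.40 mGal
Free-air anomaly = 978955.51 − 979041.44 + (398.40) = 312.47 mGal
Bouguer slab correction = 0.04193 × 2.85 × 1291.0 = 154.28 mGal
Simple Bouguer anomaly = 312.47 − (154.28) = 158.19 mGal

158.2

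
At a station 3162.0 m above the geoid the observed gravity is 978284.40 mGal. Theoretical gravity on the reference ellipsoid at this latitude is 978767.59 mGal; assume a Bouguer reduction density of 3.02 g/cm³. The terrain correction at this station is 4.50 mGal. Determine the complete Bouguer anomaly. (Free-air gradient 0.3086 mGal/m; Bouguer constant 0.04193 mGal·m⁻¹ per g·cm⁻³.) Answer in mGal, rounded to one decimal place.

Free-air correction = 0.3086 × 3162.0 = 975.79 mGal
Free-air anomaly = 978284.40 − 978767.59 + (975.79) = 492.60 mGal
Bouguer slab correction = 0.04193 × 3.02 × 3162.0 = 400.40 mGal
Simple Bouguer anomaly = 492.60 − (400.40) = 92.20 mGal
Complete Bouguer anomaly = 92.20 + 4.50 = 96.70 mGal

96.7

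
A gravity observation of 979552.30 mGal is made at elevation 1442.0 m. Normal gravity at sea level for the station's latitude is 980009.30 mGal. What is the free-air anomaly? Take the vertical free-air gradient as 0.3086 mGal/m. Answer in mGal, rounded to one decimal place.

Free-air correction = 0.3086 × 1442.0 = 445.00 mGal
Free-air anomaly = 979552.30 − 980009.30 + (445.00) = -12.00 mGal

-12.0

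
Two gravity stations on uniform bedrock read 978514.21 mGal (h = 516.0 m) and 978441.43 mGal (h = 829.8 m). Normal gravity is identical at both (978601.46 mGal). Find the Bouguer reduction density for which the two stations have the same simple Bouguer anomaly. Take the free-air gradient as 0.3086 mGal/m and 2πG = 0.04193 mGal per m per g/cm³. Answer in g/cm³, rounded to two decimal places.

1.83

Δg_obs = 978441.43 − 978514.21 = -72.78 mGal over Δh = 829.8 − 516.0 = 313.8 m
Equal Bouguer anomalies ⇒ Δg_obs + (0.3086 − 0.04193ρ)·Δh = 0
0.3086 − 0.04193ρ = −Δg_obs/Δh = 0.23193
ρ = (0.3086 − 0.23193) / 0.04193 = 1.83 g/cm³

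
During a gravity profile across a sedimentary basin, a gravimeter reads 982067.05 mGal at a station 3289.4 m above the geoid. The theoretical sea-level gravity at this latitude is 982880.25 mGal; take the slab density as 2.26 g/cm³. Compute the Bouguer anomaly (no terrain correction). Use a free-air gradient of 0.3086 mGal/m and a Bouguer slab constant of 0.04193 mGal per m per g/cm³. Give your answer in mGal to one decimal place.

-109.8

Free-air correction = 0.3086 × 3289.4 = 1015.11 mGal
Free-air anomaly = 982067.05 − 982880.25 + (1015.11) = 201.91 mGal
Bouguer slab correction = 0.04193 × 2.26 × 3289.4 = 311.71 mGal
Simple Bouguer anomaly = 201.91 − (311.71) = -109.80 mGal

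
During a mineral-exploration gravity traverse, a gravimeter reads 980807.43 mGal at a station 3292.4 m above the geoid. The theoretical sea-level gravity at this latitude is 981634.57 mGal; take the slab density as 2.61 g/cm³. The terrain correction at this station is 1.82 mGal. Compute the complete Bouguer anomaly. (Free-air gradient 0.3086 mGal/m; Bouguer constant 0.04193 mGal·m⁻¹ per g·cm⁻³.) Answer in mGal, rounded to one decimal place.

-169.6

Free-air correction = 0.3086 × 3292.4 = 1016.03 mGal
Free-air anomaly = 980807.43 − 981634.57 + (1016.03) = 188.89 mGal
Bouguer slab correction = 0.04193 × 2.61 × 3292.4 = 360.31 mGal
Simple Bouguer anomaly = 188.89 − (360.31) = -171.42 mGal
Complete Bouguer anomaly = -171.42 + 1.82 = -169.60 mGal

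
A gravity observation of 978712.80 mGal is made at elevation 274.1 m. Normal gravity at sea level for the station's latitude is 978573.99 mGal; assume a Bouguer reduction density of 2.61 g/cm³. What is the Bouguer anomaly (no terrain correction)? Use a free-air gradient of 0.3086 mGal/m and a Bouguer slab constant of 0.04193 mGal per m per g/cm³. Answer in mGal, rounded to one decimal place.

193.4

Free-air correction = 0.3086 × 274.1 = 84.59 mGal
Free-air anomaly = 978712.80 − 978573.99 + (84.59) = 223.40 mGal
Bouguer slab correction = 0.04193 × 2.61 × 274.1 = 30.00 mGal
Simple Bouguer anomaly = 223.40 − (30.00) = 193.40 mGal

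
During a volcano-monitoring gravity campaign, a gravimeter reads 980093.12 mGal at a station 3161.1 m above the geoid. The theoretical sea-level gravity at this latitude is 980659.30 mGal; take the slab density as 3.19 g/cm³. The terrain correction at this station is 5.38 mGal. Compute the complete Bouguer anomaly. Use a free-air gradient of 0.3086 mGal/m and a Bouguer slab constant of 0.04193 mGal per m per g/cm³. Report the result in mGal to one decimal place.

-8.1

Free-air correction = 0.3086 × 3161.1 = 975.52 mGal
Free-air anomaly = 980093.12 − 980659.30 + (975.52) = 409.34 mGal
Bouguer slab correction = 0.04193 × 3.19 × 3161.1 = 422.82 mGal
Simple Bouguer anomaly = 409.34 − (422.82) = -13.48 mGal
Complete Bouguer anomaly = -13.48 + 5.38 = -8.10 mGal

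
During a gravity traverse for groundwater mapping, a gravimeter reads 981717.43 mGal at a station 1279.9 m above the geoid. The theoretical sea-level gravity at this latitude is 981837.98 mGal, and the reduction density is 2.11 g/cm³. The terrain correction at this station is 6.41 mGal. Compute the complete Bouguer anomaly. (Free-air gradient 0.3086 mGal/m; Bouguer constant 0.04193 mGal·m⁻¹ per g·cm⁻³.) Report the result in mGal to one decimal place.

167.6

Free-air correction = 0.3086 × 1279.9 = 394.98 mGal
Free-air anomaly = 981717.43 − 981837.98 + (394.98) = 274.43 mGal
Bouguer slab correction = 0.04193 × 2.11 × 1279.9 = 113.24 mGal
Simple Bouguer anomaly = 274.43 − (113.24) = 161.19 mGal
Complete Bouguer anomaly = 161.19 + 6.41 = 167.60 mGal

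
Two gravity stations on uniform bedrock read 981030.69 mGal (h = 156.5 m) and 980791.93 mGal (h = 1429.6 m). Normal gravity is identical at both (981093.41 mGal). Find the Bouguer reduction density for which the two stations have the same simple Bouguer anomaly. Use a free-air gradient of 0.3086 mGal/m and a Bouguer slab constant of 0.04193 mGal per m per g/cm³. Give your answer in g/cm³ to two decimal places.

Δg_obs = 980791.93 − 981030.69 = -238.76 mGal over Δh = 1429.6 − 156.5 = 1273.1 m
Equal Bouguer anomalies ⇒ Δg_obs + (0.3086 − 0.04193ρ)·Δh = 0
0.3086 − 0.04193ρ = −Δg_obs/Δh = 0.18754
ρ = (0.3086 − 0.18754) / 0.04193 = 2.89 g/cm³

2.89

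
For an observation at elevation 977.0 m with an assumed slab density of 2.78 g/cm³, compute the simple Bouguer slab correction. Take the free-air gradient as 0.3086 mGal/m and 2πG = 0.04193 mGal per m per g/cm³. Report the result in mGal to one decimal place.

113.9

Bouguer slab correction = 0.04193 × 2.78 × 977.0 = 113.9 mGal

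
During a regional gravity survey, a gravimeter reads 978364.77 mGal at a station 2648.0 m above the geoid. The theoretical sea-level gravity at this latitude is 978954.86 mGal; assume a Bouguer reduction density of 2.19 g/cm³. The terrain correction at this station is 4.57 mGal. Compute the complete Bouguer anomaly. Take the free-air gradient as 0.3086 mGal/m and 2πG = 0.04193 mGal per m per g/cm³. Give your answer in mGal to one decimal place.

Free-air correction = 0.3086 × 2648.0 = 817.17 mGal
Free-air anomaly = 978364.77 − 978954.86 + (817.17) = 227.08 mGal
Bouguer slab correction = 0.04193 × 2.19 × 2648.0 = 243.16 mGal
Simple Bouguer anomaly = 227.08 − (243.16) = -16.08 mGal
Complete Bouguer anomaly = -16.08 + 4.57 = -11.51 mGal

-11.5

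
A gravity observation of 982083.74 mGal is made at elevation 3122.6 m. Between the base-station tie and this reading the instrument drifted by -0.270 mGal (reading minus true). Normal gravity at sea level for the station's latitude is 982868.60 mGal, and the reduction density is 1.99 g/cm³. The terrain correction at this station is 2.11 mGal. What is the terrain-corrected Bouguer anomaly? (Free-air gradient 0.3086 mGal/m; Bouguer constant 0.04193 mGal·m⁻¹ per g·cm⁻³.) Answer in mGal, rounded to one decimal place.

Drift-corrected reading = 982083.74 − (-0.270) = 982084.010 mGal
Free-air correction = 0.3086 × 3122.6 = 963.63 mGal
Free-air anomaly = 982084.010 − 982868.60 + (963.63) = 179.040 mGal
Bouguer slab correction = 0.04193 × 1.99 × 3122.6 = 260.55 mGal
Simple Bouguer anomaly = 179.040 − (260.55) = -81.510 mGal
Complete Bouguer anomaly = -81.510 + 2.11 = -79.400 mGal

-79.4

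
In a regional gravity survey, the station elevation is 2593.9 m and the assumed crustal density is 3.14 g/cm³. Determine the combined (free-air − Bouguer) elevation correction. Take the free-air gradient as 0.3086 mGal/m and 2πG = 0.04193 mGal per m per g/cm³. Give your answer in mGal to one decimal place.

Combined gradient = 0.3086 − 0.04193 × 3.14 = 0.1769398 mGal/m
Combined elevation correction = 0.1769398 × 2593.9 = 459.0 mGal

459.0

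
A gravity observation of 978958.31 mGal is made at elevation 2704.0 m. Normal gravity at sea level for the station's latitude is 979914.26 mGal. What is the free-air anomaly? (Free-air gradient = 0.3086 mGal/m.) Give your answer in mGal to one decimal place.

-121.5

Free-air correction = 0.3086 × 2704.0 = 834.45 mGal
Free-air anomaly = 978958.31 − 979914.26 + (834.45) = -121.50 mGal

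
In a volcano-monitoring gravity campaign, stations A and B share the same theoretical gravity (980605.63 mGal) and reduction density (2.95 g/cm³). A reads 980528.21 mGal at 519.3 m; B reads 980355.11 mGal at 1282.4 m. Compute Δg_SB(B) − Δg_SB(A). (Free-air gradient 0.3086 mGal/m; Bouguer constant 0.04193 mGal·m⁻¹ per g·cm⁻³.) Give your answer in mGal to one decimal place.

-32.0

Δg_SB(A) = 980528.21 − 980605.63 + 0.3086×519.3 − 0.04193×2.95×519.3 = 18.60 mGal
Δg_SB(B) = 980355.11 − 980605.63 + 0.3086×1282.4 − 0.04193×2.95×1282.4 = -13.40 mGal
Difference = -13.40 − (18.60) = -32.00 mGal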